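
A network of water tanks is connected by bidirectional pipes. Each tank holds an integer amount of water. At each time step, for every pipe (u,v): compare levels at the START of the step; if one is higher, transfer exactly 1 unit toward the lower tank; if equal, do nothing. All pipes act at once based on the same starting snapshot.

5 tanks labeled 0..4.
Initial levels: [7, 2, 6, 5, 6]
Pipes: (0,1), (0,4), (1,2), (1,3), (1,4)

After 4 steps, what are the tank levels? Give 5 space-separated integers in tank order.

Answer: 6 3 6 5 6

Derivation:
Step 1: flows [0->1,0->4,2->1,3->1,4->1] -> levels [5 6 5 4 6]
Step 2: flows [1->0,4->0,1->2,1->3,1=4] -> levels [7 3 6 5 5]
Step 3: flows [0->1,0->4,2->1,3->1,4->1] -> levels [5 7 5 4 5]
Step 4: flows [1->0,0=4,1->2,1->3,1->4] -> levels [6 3 6 5 6]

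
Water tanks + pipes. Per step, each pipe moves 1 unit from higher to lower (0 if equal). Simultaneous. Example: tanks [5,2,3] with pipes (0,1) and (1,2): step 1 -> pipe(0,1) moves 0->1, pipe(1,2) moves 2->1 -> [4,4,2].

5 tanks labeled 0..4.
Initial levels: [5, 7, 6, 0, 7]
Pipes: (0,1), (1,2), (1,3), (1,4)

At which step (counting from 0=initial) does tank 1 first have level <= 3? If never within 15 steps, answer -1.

Step 1: flows [1->0,1->2,1->3,1=4] -> levels [6 4 7 1 7]
Step 2: flows [0->1,2->1,1->3,4->1] -> levels [5 6 6 2 6]
Step 3: flows [1->0,1=2,1->3,1=4] -> levels [6 4 6 3 6]
Step 4: flows [0->1,2->1,1->3,4->1] -> levels [5 6 5 4 5]
Step 5: flows [1->0,1->2,1->3,1->4] -> levels [6 2 6 5 6]
Tank 1 first reaches <=3 at step 5

Answer: 5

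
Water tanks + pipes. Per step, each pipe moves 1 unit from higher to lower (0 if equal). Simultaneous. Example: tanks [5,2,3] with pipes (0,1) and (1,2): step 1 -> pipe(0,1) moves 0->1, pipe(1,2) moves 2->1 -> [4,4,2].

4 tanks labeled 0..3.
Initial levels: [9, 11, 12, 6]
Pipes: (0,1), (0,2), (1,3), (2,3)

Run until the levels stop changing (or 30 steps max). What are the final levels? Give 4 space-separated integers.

Answer: 9 9 10 10

Derivation:
Step 1: flows [1->0,2->0,1->3,2->3] -> levels [11 9 10 8]
Step 2: flows [0->1,0->2,1->3,2->3] -> levels [9 9 10 10]
Step 3: flows [0=1,2->0,3->1,2=3] -> levels [10 10 9 9]
Step 4: flows [0=1,0->2,1->3,2=3] -> levels [9 9 10 10]
  -> period-2 cycle: step 4 state = step 2 state; never stabilizes
  -> state at step 30: (30-2) mod 2 = 0, same as step 2 -> [9 9 10 10]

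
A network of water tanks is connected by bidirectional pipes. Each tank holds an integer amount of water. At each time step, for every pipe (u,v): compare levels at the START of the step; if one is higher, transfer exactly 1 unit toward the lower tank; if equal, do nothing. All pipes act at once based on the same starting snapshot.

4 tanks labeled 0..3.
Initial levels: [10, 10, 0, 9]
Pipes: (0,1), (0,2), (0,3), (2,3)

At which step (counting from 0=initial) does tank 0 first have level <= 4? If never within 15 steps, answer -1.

Answer: -1

Derivation:
Step 1: flows [0=1,0->2,0->3,3->2] -> levels [8 10 2 9]
Step 2: flows [1->0,0->2,3->0,3->2] -> levels [9 9 4 7]
Step 3: flows [0=1,0->2,0->3,3->2] -> levels [7 9 6 7]
Step 4: flows [1->0,0->2,0=3,3->2] -> levels [7 8 8 6]
Step 5: flows [1->0,2->0,0->3,2->3] -> levels [8 7 6 8]
Step 6: flows [0->1,0->2,0=3,3->2] -> levels [6 8 8 7]
Step 7: flows [1->0,2->0,3->0,2->3] -> levels [9 7 6 7]
Step 8: flows [0->1,0->2,0->3,3->2] -> levels [6 8 8 7]
  -> period-2 cycle (repeats step 6); tank 0 never drops to <=4
Tank 0 never reaches <=4 within 15 steps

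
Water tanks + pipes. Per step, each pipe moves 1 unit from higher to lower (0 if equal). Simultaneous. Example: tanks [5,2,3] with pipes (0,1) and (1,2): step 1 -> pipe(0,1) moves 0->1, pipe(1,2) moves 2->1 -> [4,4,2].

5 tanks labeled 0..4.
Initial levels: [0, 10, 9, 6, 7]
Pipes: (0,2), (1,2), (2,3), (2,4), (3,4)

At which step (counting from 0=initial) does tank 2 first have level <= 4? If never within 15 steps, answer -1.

Step 1: flows [2->0,1->2,2->3,2->4,4->3] -> levels [1 9 7 8 7]
Step 2: flows [2->0,1->2,3->2,2=4,3->4] -> levels [2 8 8 6 8]
Step 3: flows [2->0,1=2,2->3,2=4,4->3] -> levels [3 8 6 8 7]
Step 4: flows [2->0,1->2,3->2,4->2,3->4] -> levels [4 7 8 6 7]
Step 5: flows [2->0,2->1,2->3,2->4,4->3] -> levels [5 8 4 8 7]
Tank 2 first reaches <=4 at step 5

Answer: 5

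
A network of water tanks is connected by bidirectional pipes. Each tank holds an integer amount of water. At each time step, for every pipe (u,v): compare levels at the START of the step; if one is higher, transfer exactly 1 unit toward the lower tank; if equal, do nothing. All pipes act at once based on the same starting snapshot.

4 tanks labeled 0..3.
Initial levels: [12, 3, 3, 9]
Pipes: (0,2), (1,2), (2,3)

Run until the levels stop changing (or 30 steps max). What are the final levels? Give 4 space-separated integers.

Step 1: flows [0->2,1=2,3->2] -> levels [11 3 5 8]
Step 2: flows [0->2,2->1,3->2] -> levels [10 4 6 7]
Step 3: flows [0->2,2->1,3->2] -> levels [9 5 7 6]
Step 4: flows [0->2,2->1,2->3] -> levels [8 6 6 7]
Step 5: flows [0->2,1=2,3->2] -> levels [7 6 8 6]
Step 6: flows [2->0,2->1,2->3] -> levels [8 7 5 7]
Step 7: flows [0->2,1->2,3->2] -> levels [7 6 8 6]
  -> period-2 cycle: step 7 state = step 5 state; never stabilizes
  -> state at step 30: (30-5) mod 2 = 1, same as step 6 -> [8 7 5 7]

Answer: 8 7 5 7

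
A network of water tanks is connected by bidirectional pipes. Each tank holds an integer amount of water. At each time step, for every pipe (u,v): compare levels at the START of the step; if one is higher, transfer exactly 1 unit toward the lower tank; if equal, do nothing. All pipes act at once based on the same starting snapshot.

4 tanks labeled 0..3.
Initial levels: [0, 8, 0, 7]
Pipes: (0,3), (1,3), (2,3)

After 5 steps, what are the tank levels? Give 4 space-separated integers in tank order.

Answer: 3 3 3 6

Derivation:
Step 1: flows [3->0,1->3,3->2] -> levels [1 7 1 6]
Step 2: flows [3->0,1->3,3->2] -> levels [2 6 2 5]
Step 3: flows [3->0,1->3,3->2] -> levels [3 5 3 4]
Step 4: flows [3->0,1->3,3->2] -> levels [4 4 4 3]
Step 5: flows [0->3,1->3,2->3] -> levels [3 3 3 6]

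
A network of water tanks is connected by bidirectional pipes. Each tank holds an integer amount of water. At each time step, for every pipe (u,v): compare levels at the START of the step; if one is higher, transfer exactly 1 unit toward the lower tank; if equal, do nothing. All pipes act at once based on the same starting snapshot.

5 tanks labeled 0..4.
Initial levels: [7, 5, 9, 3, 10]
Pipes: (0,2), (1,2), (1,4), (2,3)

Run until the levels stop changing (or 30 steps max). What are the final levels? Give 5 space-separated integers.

Step 1: flows [2->0,2->1,4->1,2->3] -> levels [8 7 6 4 9]
Step 2: flows [0->2,1->2,4->1,2->3] -> levels [7 7 7 5 8]
Step 3: flows [0=2,1=2,4->1,2->3] -> levels [7 8 6 6 7]
Step 4: flows [0->2,1->2,1->4,2=3] -> levels [6 6 8 6 8]
Step 5: flows [2->0,2->1,4->1,2->3] -> levels [7 8 5 7 7]
Step 6: flows [0->2,1->2,1->4,3->2] -> levels [6 6 8 6 8]
  -> period-2 cycle: step 6 state = step 4 state; never stabilizes
  -> state at step 30: (30-4) mod 2 = 0, same as step 4 -> [6 6 8 6 8]

Answer: 6 6 8 6 8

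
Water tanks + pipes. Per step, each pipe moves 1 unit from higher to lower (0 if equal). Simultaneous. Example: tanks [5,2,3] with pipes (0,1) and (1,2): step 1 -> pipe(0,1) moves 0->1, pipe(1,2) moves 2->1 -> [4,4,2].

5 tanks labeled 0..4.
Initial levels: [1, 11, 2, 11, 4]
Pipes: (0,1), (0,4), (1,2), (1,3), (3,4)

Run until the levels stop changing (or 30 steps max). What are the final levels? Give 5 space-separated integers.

Answer: 7 4 6 7 5

Derivation:
Step 1: flows [1->0,4->0,1->2,1=3,3->4] -> levels [3 9 3 10 4]
Step 2: flows [1->0,4->0,1->2,3->1,3->4] -> levels [5 8 4 8 4]
Step 3: flows [1->0,0->4,1->2,1=3,3->4] -> levels [5 6 5 7 6]
Step 4: flows [1->0,4->0,1->2,3->1,3->4] -> levels [7 5 6 5 6]
Step 5: flows [0->1,0->4,2->1,1=3,4->3] -> levels [5 7 5 6 6]
Step 6: flows [1->0,4->0,1->2,1->3,3=4] -> levels [7 4 6 7 5]
Step 7: flows [0->1,0->4,2->1,3->1,3->4] -> levels [5 7 5 5 7]
Step 8: flows [1->0,4->0,1->2,1->3,4->3] -> levels [7 4 6 7 5]
  -> period-2 cycle: step 8 state = step 6 state; never stabilizes
  -> state at step 30: (30-6) mod 2 = 0, same as step 6 -> [7 4 6 7 5]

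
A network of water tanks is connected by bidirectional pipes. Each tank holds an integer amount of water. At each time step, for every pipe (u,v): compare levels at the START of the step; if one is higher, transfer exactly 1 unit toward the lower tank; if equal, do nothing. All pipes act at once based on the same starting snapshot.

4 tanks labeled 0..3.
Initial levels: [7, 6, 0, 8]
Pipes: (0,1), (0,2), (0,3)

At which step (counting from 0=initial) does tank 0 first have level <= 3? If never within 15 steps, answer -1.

Answer: 6

Derivation:
Step 1: flows [0->1,0->2,3->0] -> levels [6 7 1 7]
Step 2: flows [1->0,0->2,3->0] -> levels [7 6 2 6]
Step 3: flows [0->1,0->2,0->3] -> levels [4 7 3 7]
Step 4: flows [1->0,0->2,3->0] -> levels [5 6 4 6]
Step 5: flows [1->0,0->2,3->0] -> levels [6 5 5 5]
Step 6: flows [0->1,0->2,0->3] -> levels [3 6 6 6]
Tank 0 first reaches <=3 at step 6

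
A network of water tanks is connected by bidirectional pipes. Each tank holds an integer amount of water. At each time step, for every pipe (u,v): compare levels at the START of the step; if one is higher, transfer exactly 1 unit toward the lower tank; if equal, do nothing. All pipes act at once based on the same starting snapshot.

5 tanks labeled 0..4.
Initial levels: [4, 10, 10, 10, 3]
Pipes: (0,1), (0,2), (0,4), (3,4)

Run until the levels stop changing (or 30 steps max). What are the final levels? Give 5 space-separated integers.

Step 1: flows [1->0,2->0,0->4,3->4] -> levels [5 9 9 9 5]
Step 2: flows [1->0,2->0,0=4,3->4] -> levels [7 8 8 8 6]
Step 3: flows [1->0,2->0,0->4,3->4] -> levels [8 7 7 7 8]
Step 4: flows [0->1,0->2,0=4,4->3] -> levels [6 8 8 8 7]
Step 5: flows [1->0,2->0,4->0,3->4] -> levels [9 7 7 7 7]
Step 6: flows [0->1,0->2,0->4,3=4] -> levels [6 8 8 7 8]
Step 7: flows [1->0,2->0,4->0,4->3] -> levels [9 7 7 8 6]
Step 8: flows [0->1,0->2,0->4,3->4] -> levels [6 8 8 7 8]
  -> period-2 cycle: step 8 state = step 6 state; never stabilizes
  -> state at step 30: (30-6) mod 2 = 0, same as step 6 -> [6 8 8 7 8]

Answer: 6 8 8 7 8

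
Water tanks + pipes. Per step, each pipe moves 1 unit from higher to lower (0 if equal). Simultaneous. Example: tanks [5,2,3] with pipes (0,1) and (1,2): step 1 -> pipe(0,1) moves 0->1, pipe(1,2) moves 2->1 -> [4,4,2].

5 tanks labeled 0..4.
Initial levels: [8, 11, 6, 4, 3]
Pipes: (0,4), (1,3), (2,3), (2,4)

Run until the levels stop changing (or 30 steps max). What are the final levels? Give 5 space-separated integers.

Step 1: flows [0->4,1->3,2->3,2->4] -> levels [7 10 4 6 5]
Step 2: flows [0->4,1->3,3->2,4->2] -> levels [6 9 6 6 5]
Step 3: flows [0->4,1->3,2=3,2->4] -> levels [5 8 5 7 7]
Step 4: flows [4->0,1->3,3->2,4->2] -> levels [6 7 7 7 5]
Step 5: flows [0->4,1=3,2=3,2->4] -> levels [5 7 6 7 7]
Step 6: flows [4->0,1=3,3->2,4->2] -> levels [6 7 8 6 5]
Step 7: flows [0->4,1->3,2->3,2->4] -> levels [5 6 6 8 7]
Step 8: flows [4->0,3->1,3->2,4->2] -> levels [6 7 8 6 5]
  -> period-2 cycle: step 8 state = step 6 state; never stabilizes
  -> state at step 30: (30-6) mod 2 = 0, same as step 6 -> [6 7 8 6 5]

Answer: 6 7 8 6 5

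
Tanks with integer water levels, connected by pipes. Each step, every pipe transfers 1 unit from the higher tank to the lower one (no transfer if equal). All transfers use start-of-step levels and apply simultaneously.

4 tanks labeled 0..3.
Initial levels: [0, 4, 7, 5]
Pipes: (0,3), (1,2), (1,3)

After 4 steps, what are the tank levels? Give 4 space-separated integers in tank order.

Step 1: flows [3->0,2->1,3->1] -> levels [1 6 6 3]
Step 2: flows [3->0,1=2,1->3] -> levels [2 5 6 3]
Step 3: flows [3->0,2->1,1->3] -> levels [3 5 5 3]
Step 4: flows [0=3,1=2,1->3] -> levels [3 4 5 4]

Answer: 3 4 5 4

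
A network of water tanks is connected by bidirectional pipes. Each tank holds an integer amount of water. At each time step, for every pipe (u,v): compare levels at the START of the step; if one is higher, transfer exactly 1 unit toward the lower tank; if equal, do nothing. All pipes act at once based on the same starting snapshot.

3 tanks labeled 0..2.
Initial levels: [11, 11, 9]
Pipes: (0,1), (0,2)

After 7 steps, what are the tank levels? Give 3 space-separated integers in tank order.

Answer: 9 11 11

Derivation:
Step 1: flows [0=1,0->2] -> levels [10 11 10]
Step 2: flows [1->0,0=2] -> levels [11 10 10]
Step 3: flows [0->1,0->2] -> levels [9 11 11]
Step 4: flows [1->0,2->0] -> levels [11 10 10]
  -> period-2 cycle: step 4 state = step 2 state
  -> state at step 7: (7-2) mod 2 = 1, same as step 3 -> [9 11 11]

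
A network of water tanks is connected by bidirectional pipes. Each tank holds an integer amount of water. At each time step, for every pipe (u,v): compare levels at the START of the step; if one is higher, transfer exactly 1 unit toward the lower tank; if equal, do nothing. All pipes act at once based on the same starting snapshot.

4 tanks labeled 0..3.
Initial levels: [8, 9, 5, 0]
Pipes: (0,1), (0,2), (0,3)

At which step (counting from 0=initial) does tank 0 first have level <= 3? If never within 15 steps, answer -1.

Step 1: flows [1->0,0->2,0->3] -> levels [7 8 6 1]
Step 2: flows [1->0,0->2,0->3] -> levels [6 7 7 2]
Step 3: flows [1->0,2->0,0->3] -> levels [7 6 6 3]
Step 4: flows [0->1,0->2,0->3] -> levels [4 7 7 4]
Step 5: flows [1->0,2->0,0=3] -> levels [6 6 6 4]
Step 6: flows [0=1,0=2,0->3] -> levels [5 6 6 5]
Step 7: flows [1->0,2->0,0=3] -> levels [7 5 5 5]
Step 8: flows [0->1,0->2,0->3] -> levels [4 6 6 6]
Step 9: flows [1->0,2->0,3->0] -> levels [7 5 5 5]
  -> period-2 cycle (repeats step 7); tank 0 never drops to <=3
Tank 0 never reaches <=3 within 15 steps

Answer: -1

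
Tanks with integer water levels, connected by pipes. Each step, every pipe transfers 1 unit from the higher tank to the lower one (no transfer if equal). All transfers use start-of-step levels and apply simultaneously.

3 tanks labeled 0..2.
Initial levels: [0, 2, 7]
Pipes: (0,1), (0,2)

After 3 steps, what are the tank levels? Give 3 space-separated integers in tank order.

Answer: 3 2 4

Derivation:
Step 1: flows [1->0,2->0] -> levels [2 1 6]
Step 2: flows [0->1,2->0] -> levels [2 2 5]
Step 3: flows [0=1,2->0] -> levels [3 2 4]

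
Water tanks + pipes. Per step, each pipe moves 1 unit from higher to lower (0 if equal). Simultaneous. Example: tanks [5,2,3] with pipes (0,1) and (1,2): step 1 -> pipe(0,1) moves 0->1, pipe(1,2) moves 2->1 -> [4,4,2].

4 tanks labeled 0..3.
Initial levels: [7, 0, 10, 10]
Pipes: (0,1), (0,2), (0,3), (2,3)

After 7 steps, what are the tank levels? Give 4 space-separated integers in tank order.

Answer: 8 5 7 7

Derivation:
Step 1: flows [0->1,2->0,3->0,2=3] -> levels [8 1 9 9]
Step 2: flows [0->1,2->0,3->0,2=3] -> levels [9 2 8 8]
Step 3: flows [0->1,0->2,0->3,2=3] -> levels [6 3 9 9]
Step 4: flows [0->1,2->0,3->0,2=3] -> levels [7 4 8 8]
Step 5: flows [0->1,2->0,3->0,2=3] -> levels [8 5 7 7]
Step 6: flows [0->1,0->2,0->3,2=3] -> levels [5 6 8 8]
Step 7: flows [1->0,2->0,3->0,2=3] -> levels [8 5 7 7]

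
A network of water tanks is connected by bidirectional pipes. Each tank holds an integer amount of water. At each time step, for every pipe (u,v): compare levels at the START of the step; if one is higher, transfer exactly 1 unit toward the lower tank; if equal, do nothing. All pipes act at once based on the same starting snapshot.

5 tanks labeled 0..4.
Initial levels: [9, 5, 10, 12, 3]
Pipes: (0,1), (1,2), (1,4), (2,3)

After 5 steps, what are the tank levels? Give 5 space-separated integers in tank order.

Answer: 7 8 8 9 7

Derivation:
Step 1: flows [0->1,2->1,1->4,3->2] -> levels [8 6 10 11 4]
Step 2: flows [0->1,2->1,1->4,3->2] -> levels [7 7 10 10 5]
Step 3: flows [0=1,2->1,1->4,2=3] -> levels [7 7 9 10 6]
Step 4: flows [0=1,2->1,1->4,3->2] -> levels [7 7 9 9 7]
Step 5: flows [0=1,2->1,1=4,2=3] -> levels [7 8 8 9 7]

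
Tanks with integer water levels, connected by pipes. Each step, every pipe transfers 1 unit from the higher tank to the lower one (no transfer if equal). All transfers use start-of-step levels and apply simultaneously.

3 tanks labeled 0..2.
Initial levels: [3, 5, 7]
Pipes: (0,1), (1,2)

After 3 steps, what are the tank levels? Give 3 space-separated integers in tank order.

Step 1: flows [1->0,2->1] -> levels [4 5 6]
Step 2: flows [1->0,2->1] -> levels [5 5 5]
Step 3: flows [0=1,1=2] -> levels [5 5 5]

Answer: 5 5 5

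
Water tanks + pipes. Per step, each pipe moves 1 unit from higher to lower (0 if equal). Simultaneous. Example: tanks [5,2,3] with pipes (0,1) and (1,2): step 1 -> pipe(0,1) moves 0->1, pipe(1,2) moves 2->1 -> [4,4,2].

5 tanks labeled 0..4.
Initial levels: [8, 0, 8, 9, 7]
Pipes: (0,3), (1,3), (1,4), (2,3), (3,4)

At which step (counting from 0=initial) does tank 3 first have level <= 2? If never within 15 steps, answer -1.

Answer: -1

Derivation:
Step 1: flows [3->0,3->1,4->1,3->2,3->4] -> levels [9 2 9 5 7]
Step 2: flows [0->3,3->1,4->1,2->3,4->3] -> levels [8 4 8 7 5]
Step 3: flows [0->3,3->1,4->1,2->3,3->4] -> levels [7 6 7 7 5]
Step 4: flows [0=3,3->1,1->4,2=3,3->4] -> levels [7 6 7 5 7]
Step 5: flows [0->3,1->3,4->1,2->3,4->3] -> levels [6 6 6 9 5]
Step 6: flows [3->0,3->1,1->4,3->2,3->4] -> levels [7 6 7 5 7]
  -> period-2 cycle (repeats step 4); tank 3 never drops to <=2
Tank 3 never reaches <=2 within 15 steps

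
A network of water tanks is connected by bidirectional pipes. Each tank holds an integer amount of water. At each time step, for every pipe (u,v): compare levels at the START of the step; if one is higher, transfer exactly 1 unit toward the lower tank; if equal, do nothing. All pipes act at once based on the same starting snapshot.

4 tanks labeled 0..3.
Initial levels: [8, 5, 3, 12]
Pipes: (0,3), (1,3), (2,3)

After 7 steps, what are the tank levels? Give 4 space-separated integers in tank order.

Answer: 7 7 7 7

Derivation:
Step 1: flows [3->0,3->1,3->2] -> levels [9 6 4 9]
Step 2: flows [0=3,3->1,3->2] -> levels [9 7 5 7]
Step 3: flows [0->3,1=3,3->2] -> levels [8 7 6 7]
Step 4: flows [0->3,1=3,3->2] -> levels [7 7 7 7]
Step 5: flows [0=3,1=3,2=3] -> levels [7 7 7 7]
  -> stable; steps 6..7 unchanged -> [7 7 7 7]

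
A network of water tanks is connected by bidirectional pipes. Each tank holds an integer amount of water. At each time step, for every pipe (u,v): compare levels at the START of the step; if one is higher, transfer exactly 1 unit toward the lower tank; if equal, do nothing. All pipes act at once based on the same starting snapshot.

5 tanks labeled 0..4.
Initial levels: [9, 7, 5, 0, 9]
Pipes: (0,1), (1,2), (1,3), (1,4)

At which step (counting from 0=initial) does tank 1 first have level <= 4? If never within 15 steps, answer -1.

Answer: 5

Derivation:
Step 1: flows [0->1,1->2,1->3,4->1] -> levels [8 7 6 1 8]
Step 2: flows [0->1,1->2,1->3,4->1] -> levels [7 7 7 2 7]
Step 3: flows [0=1,1=2,1->3,1=4] -> levels [7 6 7 3 7]
Step 4: flows [0->1,2->1,1->3,4->1] -> levels [6 8 6 4 6]
Step 5: flows [1->0,1->2,1->3,1->4] -> levels [7 4 7 5 7]
Tank 1 first reaches <=4 at step 5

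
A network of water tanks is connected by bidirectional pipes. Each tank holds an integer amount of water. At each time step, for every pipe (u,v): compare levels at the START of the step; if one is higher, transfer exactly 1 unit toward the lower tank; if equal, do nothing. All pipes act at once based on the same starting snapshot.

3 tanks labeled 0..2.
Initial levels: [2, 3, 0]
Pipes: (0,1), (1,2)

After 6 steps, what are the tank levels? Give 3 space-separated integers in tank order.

Step 1: flows [1->0,1->2] -> levels [3 1 1]
Step 2: flows [0->1,1=2] -> levels [2 2 1]
Step 3: flows [0=1,1->2] -> levels [2 1 2]
Step 4: flows [0->1,2->1] -> levels [1 3 1]
Step 5: flows [1->0,1->2] -> levels [2 1 2]
  -> period-2 cycle: step 5 state = step 3 state
  -> state at step 6: (6-3) mod 2 = 1, same as step 4 -> [1 3 1]

Answer: 1 3 1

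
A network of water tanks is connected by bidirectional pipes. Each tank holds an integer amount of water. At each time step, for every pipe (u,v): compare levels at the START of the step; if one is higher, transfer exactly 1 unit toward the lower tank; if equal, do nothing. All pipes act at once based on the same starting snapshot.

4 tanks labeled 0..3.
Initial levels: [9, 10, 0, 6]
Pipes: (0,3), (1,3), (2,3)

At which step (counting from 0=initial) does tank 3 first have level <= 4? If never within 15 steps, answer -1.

Answer: 7

Derivation:
Step 1: flows [0->3,1->3,3->2] -> levels [8 9 1 7]
Step 2: flows [0->3,1->3,3->2] -> levels [7 8 2 8]
Step 3: flows [3->0,1=3,3->2] -> levels [8 8 3 6]
Step 4: flows [0->3,1->3,3->2] -> levels [7 7 4 7]
Step 5: flows [0=3,1=3,3->2] -> levels [7 7 5 6]
Step 6: flows [0->3,1->3,3->2] -> levels [6 6 6 7]
Step 7: flows [3->0,3->1,3->2] -> levels [7 7 7 4]
Tank 3 first reaches <=4 at step 7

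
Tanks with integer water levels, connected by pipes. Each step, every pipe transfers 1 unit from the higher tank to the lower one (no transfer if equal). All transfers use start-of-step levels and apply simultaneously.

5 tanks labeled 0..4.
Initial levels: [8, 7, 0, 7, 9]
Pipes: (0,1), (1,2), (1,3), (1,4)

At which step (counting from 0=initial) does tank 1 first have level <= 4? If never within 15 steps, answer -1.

Step 1: flows [0->1,1->2,1=3,4->1] -> levels [7 8 1 7 8]
Step 2: flows [1->0,1->2,1->3,1=4] -> levels [8 5 2 8 8]
Step 3: flows [0->1,1->2,3->1,4->1] -> levels [7 7 3 7 7]
Step 4: flows [0=1,1->2,1=3,1=4] -> levels [7 6 4 7 7]
Step 5: flows [0->1,1->2,3->1,4->1] -> levels [6 8 5 6 6]
Step 6: flows [1->0,1->2,1->3,1->4] -> levels [7 4 6 7 7]
Tank 1 first reaches <=4 at step 6

Answer: 6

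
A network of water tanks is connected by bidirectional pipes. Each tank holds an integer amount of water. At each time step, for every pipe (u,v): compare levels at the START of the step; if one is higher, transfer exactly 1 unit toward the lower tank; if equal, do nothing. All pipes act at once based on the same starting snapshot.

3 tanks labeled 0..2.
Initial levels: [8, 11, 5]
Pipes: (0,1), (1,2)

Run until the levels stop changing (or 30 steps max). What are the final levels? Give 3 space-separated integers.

Answer: 8 8 8

Derivation:
Step 1: flows [1->0,1->2] -> levels [9 9 6]
Step 2: flows [0=1,1->2] -> levels [9 8 7]
Step 3: flows [0->1,1->2] -> levels [8 8 8]
Step 4: flows [0=1,1=2] -> levels [8 8 8]
  -> stable (no change)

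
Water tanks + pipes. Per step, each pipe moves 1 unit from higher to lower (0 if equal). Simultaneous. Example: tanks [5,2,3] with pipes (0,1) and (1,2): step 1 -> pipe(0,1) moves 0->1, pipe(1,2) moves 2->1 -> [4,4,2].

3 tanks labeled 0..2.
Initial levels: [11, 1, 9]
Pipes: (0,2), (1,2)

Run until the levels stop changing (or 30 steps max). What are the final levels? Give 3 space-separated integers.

Answer: 7 7 7

Derivation:
Step 1: flows [0->2,2->1] -> levels [10 2 9]
Step 2: flows [0->2,2->1] -> levels [9 3 9]
Step 3: flows [0=2,2->1] -> levels [9 4 8]
Step 4: flows [0->2,2->1] -> levels [8 5 8]
Step 5: flows [0=2,2->1] -> levels [8 6 7]
Step 6: flows [0->2,2->1] -> levels [7 7 7]
Step 7: flows [0=2,1=2] -> levels [7 7 7]
  -> stable (no change)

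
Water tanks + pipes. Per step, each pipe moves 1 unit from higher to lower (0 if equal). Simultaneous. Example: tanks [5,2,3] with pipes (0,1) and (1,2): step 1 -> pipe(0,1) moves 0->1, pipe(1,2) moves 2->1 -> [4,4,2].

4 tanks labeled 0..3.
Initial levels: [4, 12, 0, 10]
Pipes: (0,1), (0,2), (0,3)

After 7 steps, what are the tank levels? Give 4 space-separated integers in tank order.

Answer: 8 6 6 6

Derivation:
Step 1: flows [1->0,0->2,3->0] -> levels [5 11 1 9]
Step 2: flows [1->0,0->2,3->0] -> levels [6 10 2 8]
Step 3: flows [1->0,0->2,3->0] -> levels [7 9 3 7]
Step 4: flows [1->0,0->2,0=3] -> levels [7 8 4 7]
Step 5: flows [1->0,0->2,0=3] -> levels [7 7 5 7]
Step 6: flows [0=1,0->2,0=3] -> levels [6 7 6 7]
Step 7: flows [1->0,0=2,3->0] -> levels [8 6 6 6]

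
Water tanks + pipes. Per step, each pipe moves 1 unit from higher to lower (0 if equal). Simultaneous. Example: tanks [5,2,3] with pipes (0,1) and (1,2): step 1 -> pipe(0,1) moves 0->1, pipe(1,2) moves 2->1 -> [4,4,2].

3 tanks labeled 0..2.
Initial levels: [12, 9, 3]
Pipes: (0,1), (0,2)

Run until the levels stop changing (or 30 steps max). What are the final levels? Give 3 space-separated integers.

Answer: 8 8 8

Derivation:
Step 1: flows [0->1,0->2] -> levels [10 10 4]
Step 2: flows [0=1,0->2] -> levels [9 10 5]
Step 3: flows [1->0,0->2] -> levels [9 9 6]
Step 4: flows [0=1,0->2] -> levels [8 9 7]
Step 5: flows [1->0,0->2] -> levels [8 8 8]
Step 6: flows [0=1,0=2] -> levels [8 8 8]
  -> stable (no change)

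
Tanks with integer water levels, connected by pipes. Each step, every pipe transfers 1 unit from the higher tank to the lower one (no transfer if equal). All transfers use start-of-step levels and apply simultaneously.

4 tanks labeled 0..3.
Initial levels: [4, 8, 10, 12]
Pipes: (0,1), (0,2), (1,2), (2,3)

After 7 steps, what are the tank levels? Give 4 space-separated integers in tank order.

Step 1: flows [1->0,2->0,2->1,3->2] -> levels [6 8 9 11]
Step 2: flows [1->0,2->0,2->1,3->2] -> levels [8 8 8 10]
Step 3: flows [0=1,0=2,1=2,3->2] -> levels [8 8 9 9]
Step 4: flows [0=1,2->0,2->1,2=3] -> levels [9 9 7 9]
Step 5: flows [0=1,0->2,1->2,3->2] -> levels [8 8 10 8]
Step 6: flows [0=1,2->0,2->1,2->3] -> levels [9 9 7 9]
  -> period-2 cycle: step 6 state = step 4 state
  -> state at step 7: (7-4) mod 2 = 1, same as step 5 -> [8 8 10 8]

Answer: 8 8 10 8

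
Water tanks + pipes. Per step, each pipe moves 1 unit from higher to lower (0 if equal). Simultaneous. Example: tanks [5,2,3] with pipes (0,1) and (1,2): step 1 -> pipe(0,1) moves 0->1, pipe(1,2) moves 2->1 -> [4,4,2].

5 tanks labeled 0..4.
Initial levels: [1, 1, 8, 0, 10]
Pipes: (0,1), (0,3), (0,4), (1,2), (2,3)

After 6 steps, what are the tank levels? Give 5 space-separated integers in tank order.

Answer: 5 3 4 3 5

Derivation:
Step 1: flows [0=1,0->3,4->0,2->1,2->3] -> levels [1 2 6 2 9]
Step 2: flows [1->0,3->0,4->0,2->1,2->3] -> levels [4 2 4 2 8]
Step 3: flows [0->1,0->3,4->0,2->1,2->3] -> levels [3 4 2 4 7]
Step 4: flows [1->0,3->0,4->0,1->2,3->2] -> levels [6 2 4 2 6]
Step 5: flows [0->1,0->3,0=4,2->1,2->3] -> levels [4 4 2 4 6]
Step 6: flows [0=1,0=3,4->0,1->2,3->2] -> levels [5 3 4 3 5]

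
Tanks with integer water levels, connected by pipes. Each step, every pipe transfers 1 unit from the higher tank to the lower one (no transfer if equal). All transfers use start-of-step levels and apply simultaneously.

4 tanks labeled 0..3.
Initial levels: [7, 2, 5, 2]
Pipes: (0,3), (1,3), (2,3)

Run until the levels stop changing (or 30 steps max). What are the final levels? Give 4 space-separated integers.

Answer: 4 4 4 4

Derivation:
Step 1: flows [0->3,1=3,2->3] -> levels [6 2 4 4]
Step 2: flows [0->3,3->1,2=3] -> levels [5 3 4 4]
Step 3: flows [0->3,3->1,2=3] -> levels [4 4 4 4]
Step 4: flows [0=3,1=3,2=3] -> levels [4 4 4 4]
  -> stable (no change)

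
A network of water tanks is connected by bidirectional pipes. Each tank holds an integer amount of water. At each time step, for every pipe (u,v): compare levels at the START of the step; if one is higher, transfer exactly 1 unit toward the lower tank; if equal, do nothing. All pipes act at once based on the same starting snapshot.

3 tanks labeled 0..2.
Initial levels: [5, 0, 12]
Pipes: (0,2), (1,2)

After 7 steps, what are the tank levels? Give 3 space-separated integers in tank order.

Step 1: flows [2->0,2->1] -> levels [6 1 10]
Step 2: flows [2->0,2->1] -> levels [7 2 8]
Step 3: flows [2->0,2->1] -> levels [8 3 6]
Step 4: flows [0->2,2->1] -> levels [7 4 6]
Step 5: flows [0->2,2->1] -> levels [6 5 6]
Step 6: flows [0=2,2->1] -> levels [6 6 5]
Step 7: flows [0->2,1->2] -> levels [5 5 7]

Answer: 5 5 7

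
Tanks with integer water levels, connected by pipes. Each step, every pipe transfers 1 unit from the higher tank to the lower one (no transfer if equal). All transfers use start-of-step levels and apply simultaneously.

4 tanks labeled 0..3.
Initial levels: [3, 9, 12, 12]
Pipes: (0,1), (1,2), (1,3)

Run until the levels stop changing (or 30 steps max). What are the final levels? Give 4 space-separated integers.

Answer: 9 7 10 10

Derivation:
Step 1: flows [1->0,2->1,3->1] -> levels [4 10 11 11]
Step 2: flows [1->0,2->1,3->1] -> levels [5 11 10 10]
Step 3: flows [1->0,1->2,1->3] -> levels [6 8 11 11]
Step 4: flows [1->0,2->1,3->1] -> levels [7 9 10 10]
Step 5: flows [1->0,2->1,3->1] -> levels [8 10 9 9]
Step 6: flows [1->0,1->2,1->3] -> levels [9 7 10 10]
Step 7: flows [0->1,2->1,3->1] -> levels [8 10 9 9]
  -> period-2 cycle: step 7 state = step 5 state; never stabilizes
  -> state at step 30: (30-5) mod 2 = 1, same as step 6 -> [9 7 10 10]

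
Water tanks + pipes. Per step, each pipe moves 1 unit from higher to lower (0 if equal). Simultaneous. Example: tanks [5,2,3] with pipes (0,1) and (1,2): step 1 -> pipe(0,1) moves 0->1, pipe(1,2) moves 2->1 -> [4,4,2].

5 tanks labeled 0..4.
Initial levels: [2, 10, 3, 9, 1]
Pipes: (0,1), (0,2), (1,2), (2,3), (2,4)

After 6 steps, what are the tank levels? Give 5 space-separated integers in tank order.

Step 1: flows [1->0,2->0,1->2,3->2,2->4] -> levels [4 8 3 8 2]
Step 2: flows [1->0,0->2,1->2,3->2,2->4] -> levels [4 6 5 7 3]
Step 3: flows [1->0,2->0,1->2,3->2,2->4] -> levels [6 4 5 6 4]
Step 4: flows [0->1,0->2,2->1,3->2,2->4] -> levels [4 6 5 5 5]
Step 5: flows [1->0,2->0,1->2,2=3,2=4] -> levels [6 4 5 5 5]
Step 6: flows [0->1,0->2,2->1,2=3,2=4] -> levels [4 6 5 5 5]

Answer: 4 6 5 5 5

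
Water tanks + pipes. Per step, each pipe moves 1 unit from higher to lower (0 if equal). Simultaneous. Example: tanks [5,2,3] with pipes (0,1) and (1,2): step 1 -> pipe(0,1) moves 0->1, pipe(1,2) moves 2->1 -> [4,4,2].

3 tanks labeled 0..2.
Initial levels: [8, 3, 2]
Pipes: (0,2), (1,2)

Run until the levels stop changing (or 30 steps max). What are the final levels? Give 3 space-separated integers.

Step 1: flows [0->2,1->2] -> levels [7 2 4]
Step 2: flows [0->2,2->1] -> levels [6 3 4]
Step 3: flows [0->2,2->1] -> levels [5 4 4]
Step 4: flows [0->2,1=2] -> levels [4 4 5]
Step 5: flows [2->0,2->1] -> levels [5 5 3]
Step 6: flows [0->2,1->2] -> levels [4 4 5]
  -> period-2 cycle: step 6 state = step 4 state; never stabilizes
  -> state at step 30: (30-4) mod 2 = 0, same as step 4 -> [4 4 5]

Answer: 4 4 5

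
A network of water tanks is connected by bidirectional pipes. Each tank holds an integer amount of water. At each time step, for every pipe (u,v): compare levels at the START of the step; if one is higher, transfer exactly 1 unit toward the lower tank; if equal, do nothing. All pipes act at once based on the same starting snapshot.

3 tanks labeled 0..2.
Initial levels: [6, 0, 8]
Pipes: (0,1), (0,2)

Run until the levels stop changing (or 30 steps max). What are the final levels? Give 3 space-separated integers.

Answer: 6 4 4

Derivation:
Step 1: flows [0->1,2->0] -> levels [6 1 7]
Step 2: flows [0->1,2->0] -> levels [6 2 6]
Step 3: flows [0->1,0=2] -> levels [5 3 6]
Step 4: flows [0->1,2->0] -> levels [5 4 5]
Step 5: flows [0->1,0=2] -> levels [4 5 5]
Step 6: flows [1->0,2->0] -> levels [6 4 4]
Step 7: flows [0->1,0->2] -> levels [4 5 5]
  -> period-2 cycle: step 7 state = step 5 state; never stabilizes
  -> state at step 30: (30-5) mod 2 = 1, same as step 6 -> [6 4 4]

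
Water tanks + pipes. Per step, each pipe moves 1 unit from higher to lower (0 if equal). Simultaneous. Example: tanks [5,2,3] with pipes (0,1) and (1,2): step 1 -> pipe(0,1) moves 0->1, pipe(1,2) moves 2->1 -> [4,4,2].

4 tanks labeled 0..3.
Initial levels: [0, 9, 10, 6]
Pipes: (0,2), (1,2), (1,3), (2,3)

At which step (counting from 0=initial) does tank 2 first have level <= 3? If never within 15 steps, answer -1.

Answer: -1

Derivation:
Step 1: flows [2->0,2->1,1->3,2->3] -> levels [1 9 7 8]
Step 2: flows [2->0,1->2,1->3,3->2] -> levels [2 7 8 8]
Step 3: flows [2->0,2->1,3->1,2=3] -> levels [3 9 6 7]
Step 4: flows [2->0,1->2,1->3,3->2] -> levels [4 7 7 7]
Step 5: flows [2->0,1=2,1=3,2=3] -> levels [5 7 6 7]
Step 6: flows [2->0,1->2,1=3,3->2] -> levels [6 6 7 6]
Step 7: flows [2->0,2->1,1=3,2->3] -> levels [7 7 4 7]
Step 8: flows [0->2,1->2,1=3,3->2] -> levels [6 6 7 6]
  -> period-2 cycle (repeats step 6); tank 2 never drops to <=3
Tank 2 never reaches <=3 within 15 steps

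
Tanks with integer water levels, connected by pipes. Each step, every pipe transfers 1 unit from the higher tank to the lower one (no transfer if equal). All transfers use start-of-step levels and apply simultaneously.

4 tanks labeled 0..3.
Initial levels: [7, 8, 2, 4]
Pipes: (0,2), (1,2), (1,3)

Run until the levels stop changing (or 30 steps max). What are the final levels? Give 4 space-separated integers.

Answer: 5 4 6 6

Derivation:
Step 1: flows [0->2,1->2,1->3] -> levels [6 6 4 5]
Step 2: flows [0->2,1->2,1->3] -> levels [5 4 6 6]
Step 3: flows [2->0,2->1,3->1] -> levels [6 6 4 5]
  -> period-2 cycle: step 3 state = step 1 state; never stabilizes
  -> state at step 30: (30-1) mod 2 = 1, same as step 2 -> [5 4 6 6]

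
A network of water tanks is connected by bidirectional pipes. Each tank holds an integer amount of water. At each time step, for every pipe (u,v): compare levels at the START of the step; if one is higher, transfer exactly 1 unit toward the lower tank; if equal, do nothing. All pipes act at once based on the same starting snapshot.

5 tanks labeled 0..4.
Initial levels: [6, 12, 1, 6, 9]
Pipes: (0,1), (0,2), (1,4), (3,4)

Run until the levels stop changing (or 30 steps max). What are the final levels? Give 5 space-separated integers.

Step 1: flows [1->0,0->2,1->4,4->3] -> levels [6 10 2 7 9]
Step 2: flows [1->0,0->2,1->4,4->3] -> levels [6 8 3 8 9]
Step 3: flows [1->0,0->2,4->1,4->3] -> levels [6 8 4 9 7]
Step 4: flows [1->0,0->2,1->4,3->4] -> levels [6 6 5 8 9]
Step 5: flows [0=1,0->2,4->1,4->3] -> levels [5 7 6 9 7]
Step 6: flows [1->0,2->0,1=4,3->4] -> levels [7 6 5 8 8]
Step 7: flows [0->1,0->2,4->1,3=4] -> levels [5 8 6 8 7]
Step 8: flows [1->0,2->0,1->4,3->4] -> levels [7 6 5 7 9]
Step 9: flows [0->1,0->2,4->1,4->3] -> levels [5 8 6 8 7]
  -> period-2 cycle: step 9 state = step 7 state; never stabilizes
  -> state at step 30: (30-7) mod 2 = 1, same as step 8 -> [7 6 5 7 9]

Answer: 7 6 5 7 9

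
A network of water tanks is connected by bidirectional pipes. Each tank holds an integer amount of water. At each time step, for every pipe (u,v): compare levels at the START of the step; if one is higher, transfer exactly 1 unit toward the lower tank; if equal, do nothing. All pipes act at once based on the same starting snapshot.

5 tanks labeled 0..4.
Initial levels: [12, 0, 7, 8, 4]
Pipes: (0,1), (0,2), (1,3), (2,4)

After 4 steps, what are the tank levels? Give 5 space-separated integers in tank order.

Step 1: flows [0->1,0->2,3->1,2->4] -> levels [10 2 7 7 5]
Step 2: flows [0->1,0->2,3->1,2->4] -> levels [8 4 7 6 6]
Step 3: flows [0->1,0->2,3->1,2->4] -> levels [6 6 7 5 7]
Step 4: flows [0=1,2->0,1->3,2=4] -> levels [7 5 6 6 7]

Answer: 7 5 6 6 7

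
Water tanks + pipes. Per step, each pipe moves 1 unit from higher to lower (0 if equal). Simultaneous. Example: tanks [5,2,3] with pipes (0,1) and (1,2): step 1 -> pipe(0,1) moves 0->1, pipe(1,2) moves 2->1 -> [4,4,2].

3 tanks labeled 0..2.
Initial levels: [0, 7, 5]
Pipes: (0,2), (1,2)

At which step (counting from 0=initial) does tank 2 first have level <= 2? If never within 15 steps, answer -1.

Answer: -1

Derivation:
Step 1: flows [2->0,1->2] -> levels [1 6 5]
Step 2: flows [2->0,1->2] -> levels [2 5 5]
Step 3: flows [2->0,1=2] -> levels [3 5 4]
Step 4: flows [2->0,1->2] -> levels [4 4 4]
Step 5: flows [0=2,1=2] -> levels [4 4 4]
  -> stable; tank 2 stays at 4 > 2
Tank 2 never reaches <=2 within 15 steps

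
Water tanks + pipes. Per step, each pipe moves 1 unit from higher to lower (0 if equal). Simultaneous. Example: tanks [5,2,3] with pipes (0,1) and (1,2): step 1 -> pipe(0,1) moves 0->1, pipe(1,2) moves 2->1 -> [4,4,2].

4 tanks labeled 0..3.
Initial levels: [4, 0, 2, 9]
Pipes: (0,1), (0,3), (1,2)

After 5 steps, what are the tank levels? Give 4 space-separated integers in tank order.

Step 1: flows [0->1,3->0,2->1] -> levels [4 2 1 8]
Step 2: flows [0->1,3->0,1->2] -> levels [4 2 2 7]
Step 3: flows [0->1,3->0,1=2] -> levels [4 3 2 6]
Step 4: flows [0->1,3->0,1->2] -> levels [4 3 3 5]
Step 5: flows [0->1,3->0,1=2] -> levels [4 4 3 4]

Answer: 4 4 3 4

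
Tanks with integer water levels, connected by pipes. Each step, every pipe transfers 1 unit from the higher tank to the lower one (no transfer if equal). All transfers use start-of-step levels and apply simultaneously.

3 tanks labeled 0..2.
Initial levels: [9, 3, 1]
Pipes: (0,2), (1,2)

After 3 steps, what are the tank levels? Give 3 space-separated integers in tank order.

Answer: 6 3 4

Derivation:
Step 1: flows [0->2,1->2] -> levels [8 2 3]
Step 2: flows [0->2,2->1] -> levels [7 3 3]
Step 3: flows [0->2,1=2] -> levels [6 3 4]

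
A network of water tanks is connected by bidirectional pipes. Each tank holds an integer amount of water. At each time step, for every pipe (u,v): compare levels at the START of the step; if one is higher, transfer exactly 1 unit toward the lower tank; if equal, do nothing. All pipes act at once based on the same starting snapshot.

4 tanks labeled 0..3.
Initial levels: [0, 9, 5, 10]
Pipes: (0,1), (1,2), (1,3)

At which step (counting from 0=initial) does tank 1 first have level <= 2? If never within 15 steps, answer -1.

Step 1: flows [1->0,1->2,3->1] -> levels [1 8 6 9]
Step 2: flows [1->0,1->2,3->1] -> levels [2 7 7 8]
Step 3: flows [1->0,1=2,3->1] -> levels [3 7 7 7]
Step 4: flows [1->0,1=2,1=3] -> levels [4 6 7 7]
Step 5: flows [1->0,2->1,3->1] -> levels [5 7 6 6]
Step 6: flows [1->0,1->2,1->3] -> levels [6 4 7 7]
Step 7: flows [0->1,2->1,3->1] -> levels [5 7 6 6]
  -> period-2 cycle (repeats step 5); tank 1 never drops to <=2
Tank 1 never reaches <=2 within 15 steps

Answer: -1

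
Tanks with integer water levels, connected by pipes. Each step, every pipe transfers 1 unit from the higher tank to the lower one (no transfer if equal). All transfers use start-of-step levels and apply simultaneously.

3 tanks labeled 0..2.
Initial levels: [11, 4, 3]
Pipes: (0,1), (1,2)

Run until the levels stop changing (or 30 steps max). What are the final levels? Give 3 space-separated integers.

Answer: 6 6 6

Derivation:
Step 1: flows [0->1,1->2] -> levels [10 4 4]
Step 2: flows [0->1,1=2] -> levels [9 5 4]
Step 3: flows [0->1,1->2] -> levels [8 5 5]
Step 4: flows [0->1,1=2] -> levels [7 6 5]
Step 5: flows [0->1,1->2] -> levels [6 6 6]
Step 6: flows [0=1,1=2] -> levels [6 6 6]
  -> stable (no change)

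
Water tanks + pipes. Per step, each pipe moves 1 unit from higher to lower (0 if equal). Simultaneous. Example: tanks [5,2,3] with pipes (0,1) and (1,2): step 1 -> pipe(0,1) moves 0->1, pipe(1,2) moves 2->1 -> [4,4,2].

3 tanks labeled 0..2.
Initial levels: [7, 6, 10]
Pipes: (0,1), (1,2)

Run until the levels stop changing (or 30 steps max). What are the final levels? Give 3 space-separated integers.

Answer: 7 9 7

Derivation:
Step 1: flows [0->1,2->1] -> levels [6 8 9]
Step 2: flows [1->0,2->1] -> levels [7 8 8]
Step 3: flows [1->0,1=2] -> levels [8 7 8]
Step 4: flows [0->1,2->1] -> levels [7 9 7]
Step 5: flows [1->0,1->2] -> levels [8 7 8]
  -> period-2 cycle: step 5 state = step 3 state; never stabilizes
  -> state at step 30: (30-3) mod 2 = 1, same as step 4 -> [7 9 7]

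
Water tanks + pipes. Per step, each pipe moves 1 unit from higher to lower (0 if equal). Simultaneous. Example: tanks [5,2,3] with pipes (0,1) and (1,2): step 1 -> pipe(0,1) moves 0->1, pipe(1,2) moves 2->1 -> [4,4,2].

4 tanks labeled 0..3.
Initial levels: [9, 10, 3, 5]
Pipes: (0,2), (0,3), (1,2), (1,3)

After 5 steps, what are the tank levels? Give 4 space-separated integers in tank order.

Answer: 8 8 5 6

Derivation:
Step 1: flows [0->2,0->3,1->2,1->3] -> levels [7 8 5 7]
Step 2: flows [0->2,0=3,1->2,1->3] -> levels [6 6 7 8]
Step 3: flows [2->0,3->0,2->1,3->1] -> levels [8 8 5 6]
Step 4: flows [0->2,0->3,1->2,1->3] -> levels [6 6 7 8]
  -> period-2 cycle: step 4 state = step 2 state
  -> state at step 5: (5-2) mod 2 = 1, same as step 3 -> [8 8 5 6]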